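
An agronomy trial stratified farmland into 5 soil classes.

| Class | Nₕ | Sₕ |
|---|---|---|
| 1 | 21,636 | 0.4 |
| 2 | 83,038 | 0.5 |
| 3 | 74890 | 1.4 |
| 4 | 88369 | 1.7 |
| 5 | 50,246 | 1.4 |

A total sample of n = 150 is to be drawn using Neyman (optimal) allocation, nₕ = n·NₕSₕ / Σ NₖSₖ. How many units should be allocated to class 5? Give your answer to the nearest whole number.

28

Σ NₕSₕ = 21636·0.4 + 83038·0.5 + 74890·1.4 + 88369·1.7 + 50246·1.4 = 375591.1.
Share for 5: 70344.4/375591.1 = 0.18729.
n_5 = 150 × 0.18729 = 28.093... → 28.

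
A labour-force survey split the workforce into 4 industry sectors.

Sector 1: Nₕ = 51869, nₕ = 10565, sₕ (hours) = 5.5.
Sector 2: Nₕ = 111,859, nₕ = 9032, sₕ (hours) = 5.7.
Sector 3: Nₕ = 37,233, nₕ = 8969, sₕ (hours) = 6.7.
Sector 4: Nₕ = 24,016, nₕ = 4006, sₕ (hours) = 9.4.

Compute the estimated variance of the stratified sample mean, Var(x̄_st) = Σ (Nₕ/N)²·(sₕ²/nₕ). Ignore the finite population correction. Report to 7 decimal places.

0.0014299

N = 224977; Wₕ = Nₕ/N.
sector 1: (51869/224977)²·5.5²/10565 = 0.0001521932
sector 2: (111859/224977)²·5.7²/9032 = 0.0008892654
sector 3: (37233/224977)²·6.7²/8969 = 0.0001370836
sector 4: (24016/224977)²·9.4²/4006 = 0.0002513448
Sum = 0.0014298870 → 0.0014299.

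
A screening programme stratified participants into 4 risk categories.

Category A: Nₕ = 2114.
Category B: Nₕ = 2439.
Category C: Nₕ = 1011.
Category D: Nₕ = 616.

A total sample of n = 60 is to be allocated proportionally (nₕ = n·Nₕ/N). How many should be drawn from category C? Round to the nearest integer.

N = 2114 + 2439 + 1011 + 616 = 6180.
n_C = 60·1011/6180 = 9.816... → 10.

10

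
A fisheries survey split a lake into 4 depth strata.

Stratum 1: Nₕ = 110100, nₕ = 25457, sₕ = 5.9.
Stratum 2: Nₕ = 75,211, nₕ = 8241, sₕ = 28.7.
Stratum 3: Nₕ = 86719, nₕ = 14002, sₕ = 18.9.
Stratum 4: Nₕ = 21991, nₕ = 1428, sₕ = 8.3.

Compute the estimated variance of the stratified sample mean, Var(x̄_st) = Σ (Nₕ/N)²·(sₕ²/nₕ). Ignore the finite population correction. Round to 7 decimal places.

N = 294021; Wₕ = Nₕ/N.
stratum 1: (110100/294021)²·5.9²/25457 = 0.0001917409
stratum 2: (75211/294021)²·28.7²/8241 = 0.0065401831
stratum 3: (86719/294021)²·18.9²/14002 = 0.0022192455
stratum 4: (21991/294021)²·8.3²/1428 = 0.0002698741
Sum = 0.0092210436 → 0.0092210.

0.0092210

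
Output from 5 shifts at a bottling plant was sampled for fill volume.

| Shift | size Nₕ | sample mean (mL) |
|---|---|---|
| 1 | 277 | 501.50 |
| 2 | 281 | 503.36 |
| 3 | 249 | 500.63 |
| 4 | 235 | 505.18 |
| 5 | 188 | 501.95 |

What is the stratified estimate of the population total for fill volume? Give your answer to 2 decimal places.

618100.43

Estimate total by summing Nₕ·x̄ₕ over strata.
277·501.50 + 281·503.36 + 249·500.63 + 235·505.18 + 188·501.95 = 138915.5 + 141444.16 + 124656.87 + 118717.3 + 94366.6 = 618100.43.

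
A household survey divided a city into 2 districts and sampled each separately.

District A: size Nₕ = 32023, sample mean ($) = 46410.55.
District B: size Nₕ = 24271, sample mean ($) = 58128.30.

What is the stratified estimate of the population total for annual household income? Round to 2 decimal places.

A: 32023·46410.55 = 1486205042.65
B: 24271·58128.30 = 1410831969.3
τ̂ = Σ Nₕx̄ₕ = 2897037011.95.

2897037011.95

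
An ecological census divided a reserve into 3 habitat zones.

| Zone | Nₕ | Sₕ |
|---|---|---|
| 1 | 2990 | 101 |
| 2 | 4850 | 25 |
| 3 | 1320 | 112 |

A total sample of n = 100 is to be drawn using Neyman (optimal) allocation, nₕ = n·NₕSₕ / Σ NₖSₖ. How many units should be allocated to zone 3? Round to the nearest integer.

Σ NₕSₕ = 2990·101 + 4850·25 + 1320·112 = 571080.
Share for 3: 147840/571080 = 0.25888.
n_3 = 100 × 0.25888 = 25.888... → 26.

26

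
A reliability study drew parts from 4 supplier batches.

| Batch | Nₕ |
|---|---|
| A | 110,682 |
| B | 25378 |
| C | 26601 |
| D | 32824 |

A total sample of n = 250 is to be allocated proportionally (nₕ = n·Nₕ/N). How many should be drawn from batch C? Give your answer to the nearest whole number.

Share of batch C = 26601/195485 = 0.13608.
Allocate 250 × 0.13608 = 34.019... → 34.

34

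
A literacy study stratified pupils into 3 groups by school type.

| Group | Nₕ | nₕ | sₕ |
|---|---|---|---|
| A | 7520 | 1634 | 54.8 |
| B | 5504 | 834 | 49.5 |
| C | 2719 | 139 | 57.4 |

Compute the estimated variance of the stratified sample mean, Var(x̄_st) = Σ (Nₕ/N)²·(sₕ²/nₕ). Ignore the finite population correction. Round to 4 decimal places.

1.4855

N = 15743; Wₕ = Nₕ/N.
group A: (7520/15743)²·54.8²/1634 = 0.4193433
group B: (5504/15743)²·49.5²/834 = 0.3591089
group C: (2719/15743)²·57.4²/139 = 0.7070537
Sum = 1.4855060 → 1.4855.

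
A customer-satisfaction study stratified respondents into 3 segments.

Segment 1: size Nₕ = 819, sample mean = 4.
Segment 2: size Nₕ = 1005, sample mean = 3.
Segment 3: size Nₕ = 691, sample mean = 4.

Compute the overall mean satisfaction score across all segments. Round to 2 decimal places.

N = 2515; weights Wₕ = Nₕ/N = (0.3256, 0.3996, 0.2748).
x̄_st = Σ Wₕ·x̄ₕ = 0.3256·4 + 0.3996·3 + 0.2748·4 ≈ 3.6004...
→ 3.60.

3.60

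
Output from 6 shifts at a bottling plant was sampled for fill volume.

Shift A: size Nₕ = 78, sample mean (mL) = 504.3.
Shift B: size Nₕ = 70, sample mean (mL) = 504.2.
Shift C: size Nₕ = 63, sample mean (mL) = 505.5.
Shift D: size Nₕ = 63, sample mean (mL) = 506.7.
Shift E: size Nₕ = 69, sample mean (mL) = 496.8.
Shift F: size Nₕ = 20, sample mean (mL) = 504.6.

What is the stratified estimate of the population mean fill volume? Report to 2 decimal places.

x̄_st = (Σ Nₕx̄ₕ) / (Σ Nₕ) = (78·504.3 + 70·504.2 + 63·505.5 + 63·506.7 + 69·496.8 + 20·504.6) / 363
= 182769.2 / 363 = 503.4964... → 503.50.

503.50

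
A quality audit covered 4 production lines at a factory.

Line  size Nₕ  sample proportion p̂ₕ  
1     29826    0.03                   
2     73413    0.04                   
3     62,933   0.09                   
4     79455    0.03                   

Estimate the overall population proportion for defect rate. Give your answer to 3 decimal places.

Wₕ = Nₕ/N with N = 245627: 0.1214, 0.2989, 0.2562, 0.3235.
p̂_st = 0.1214·0.03 + 0.2989·0.04 + 0.2562·0.09 + 0.3235·0.03 ≈ 0.04836... → 0.048.

0.048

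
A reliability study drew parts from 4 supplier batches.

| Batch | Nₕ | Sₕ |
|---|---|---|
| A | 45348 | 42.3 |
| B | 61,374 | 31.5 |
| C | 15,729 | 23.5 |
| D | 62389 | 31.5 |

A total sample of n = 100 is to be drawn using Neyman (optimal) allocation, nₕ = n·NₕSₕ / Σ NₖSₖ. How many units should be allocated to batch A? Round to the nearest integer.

31

A: NₕSₕ = 45348·42.3 = 1918220.4
B: NₕSₕ = 61374·31.5 = 1933281
C: NₕSₕ = 15729·23.5 = 369631.5
D: NₕSₕ = 62389·31.5 = 1965253.5
Σ NₕSₕ = 6186386.4.
n_A = 100·1918220.4/6186386.4 = 31.007... → 31.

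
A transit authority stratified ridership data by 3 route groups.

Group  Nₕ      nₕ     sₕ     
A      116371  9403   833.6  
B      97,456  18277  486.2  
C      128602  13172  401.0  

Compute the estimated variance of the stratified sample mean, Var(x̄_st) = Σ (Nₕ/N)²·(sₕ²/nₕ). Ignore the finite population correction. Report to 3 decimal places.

11.304

N = 342429; Wₕ = Nₕ/N.
group A: (116371/342429)²·833.6²/9403 = 8.534880
group B: (97456/342429)²·486.2²/18277 = 1.047614
group C: (128602/342429)²·401.0²/13172 = 1.721834
Sum = 11.304328 → 11.304.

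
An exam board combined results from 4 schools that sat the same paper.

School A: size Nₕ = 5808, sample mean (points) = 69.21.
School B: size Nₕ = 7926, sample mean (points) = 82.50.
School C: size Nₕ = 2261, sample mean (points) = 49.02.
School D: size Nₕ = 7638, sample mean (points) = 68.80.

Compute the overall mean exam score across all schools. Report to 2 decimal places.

N = 5808 + 7926 + 2261 + 7638 = 23633.
The stratified mean weights each stratum mean by its population share Nₕ/N.
Σ Nₕx̄ₕ = 5808·69.21 + 7926·82.50 + 2261·49.02 + 7638·68.80 = 401971.68 + 653895 + 110834.22 + 525494.4 = 1692195.3.
Divide by N: 1692195.3 / 23633 = 71.6031... → 71.60.

71.60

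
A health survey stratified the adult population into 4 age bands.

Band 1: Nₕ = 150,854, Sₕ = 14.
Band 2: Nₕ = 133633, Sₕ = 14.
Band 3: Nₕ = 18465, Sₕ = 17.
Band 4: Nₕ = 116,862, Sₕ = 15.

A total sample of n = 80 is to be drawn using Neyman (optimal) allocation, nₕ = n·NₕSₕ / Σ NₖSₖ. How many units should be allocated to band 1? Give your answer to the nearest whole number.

1: NₕSₕ = 150854·14 = 2111956
2: NₕSₕ = 133633·14 = 1870862
3: NₕSₕ = 18465·17 = 313905
4: NₕSₕ = 116862·15 = 1752930
Σ NₕSₕ = 6049653.
n_1 = 80·2111956/6049653 = 27.928... → 28.

28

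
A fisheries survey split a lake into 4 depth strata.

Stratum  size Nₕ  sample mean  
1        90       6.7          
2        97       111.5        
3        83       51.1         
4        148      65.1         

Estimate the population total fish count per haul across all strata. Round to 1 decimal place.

Estimate total by summing Nₕ·x̄ₕ over strata.
90·6.7 + 97·111.5 + 83·51.1 + 148·65.1 = 603 + 10815.5 + 4241.3 + 9634.8 = 25294.6.

25294.6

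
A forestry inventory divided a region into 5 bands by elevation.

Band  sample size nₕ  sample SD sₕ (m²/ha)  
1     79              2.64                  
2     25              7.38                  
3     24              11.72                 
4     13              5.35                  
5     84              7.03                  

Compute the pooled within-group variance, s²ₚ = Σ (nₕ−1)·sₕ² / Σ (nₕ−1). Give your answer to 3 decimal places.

42.979

1: (79−1)·2.64² = 78·6.9696 = 543.6288
2: (25−1)·7.38² = 24·54.4644 = 1307.1456
3: (24−1)·11.72² = 23·137.3584 = 3159.2432
4: (13−1)·5.35² = 12·28.6225 = 343.47
5: (84−1)·7.03² = 83·49.4209 = 4101.9347
Numerator = 9455.4223; denominator = Σ(nₕ−1) = 220.
s²ₚ = 9455.4223/220 = 42.97919... → 42.979.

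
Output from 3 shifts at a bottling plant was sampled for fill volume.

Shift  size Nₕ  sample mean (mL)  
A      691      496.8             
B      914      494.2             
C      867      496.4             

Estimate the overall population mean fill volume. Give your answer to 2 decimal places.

495.70

N = 691 + 914 + 867 = 2472.
Overall mean = Σ (Nₕ/N)·x̄ₕ — weight by population share, not a simple average.
Σ Nₕx̄ₕ = 691·496.8 + 914·494.2 + 867·496.4 = 343288.8 + 451698.8 + 430378.8 = 1225366.4.
Divide by N: 1225366.4 / 2472 = 495.6984... → 495.70.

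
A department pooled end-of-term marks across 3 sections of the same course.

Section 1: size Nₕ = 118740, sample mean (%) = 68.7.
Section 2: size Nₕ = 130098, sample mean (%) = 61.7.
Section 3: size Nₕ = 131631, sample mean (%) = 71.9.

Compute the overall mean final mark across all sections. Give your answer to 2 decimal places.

x̄_st = (Σ Nₕx̄ₕ) / (Σ Nₕ) = (118740·68.7 + 130098·61.7 + 131631·71.9) / 380469
= 25648753.5 / 380469 = 67.4135... → 67.41.

67.41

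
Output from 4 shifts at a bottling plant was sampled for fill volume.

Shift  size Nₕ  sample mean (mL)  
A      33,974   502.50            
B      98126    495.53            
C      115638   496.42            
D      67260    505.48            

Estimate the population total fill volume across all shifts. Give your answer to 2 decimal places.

157099912.54

A: 33974·502.50 = 17071935
B: 98126·495.53 = 48624376.78
C: 115638·496.42 = 57405015.96
D: 67260·505.48 = 33998584.8
τ̂ = Σ Nₕx̄ₕ = 157099912.54.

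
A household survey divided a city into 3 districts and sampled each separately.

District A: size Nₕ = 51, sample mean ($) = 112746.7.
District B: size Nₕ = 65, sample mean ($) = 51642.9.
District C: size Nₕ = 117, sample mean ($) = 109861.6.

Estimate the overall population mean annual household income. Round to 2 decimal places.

94251.83

N = 51 + 65 + 117 = 233.
The stratified mean weights each stratum mean by its population share Nₕ/N.
Σ Nₕx̄ₕ = 51·112746.7 + 65·51642.9 + 117·109861.6 = 5750081.7 + 3356788.5 + 12853807.2 = 21960677.4.
Divide by N: 21960677.4 / 233 = 94251.8343... → 94251.83.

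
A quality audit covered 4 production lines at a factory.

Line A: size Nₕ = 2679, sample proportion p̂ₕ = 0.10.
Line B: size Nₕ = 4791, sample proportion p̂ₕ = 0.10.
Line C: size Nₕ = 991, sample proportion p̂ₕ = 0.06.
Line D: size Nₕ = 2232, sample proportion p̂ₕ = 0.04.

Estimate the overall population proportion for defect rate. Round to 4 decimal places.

Wₕ = Nₕ/N with N = 10693: 0.2505, 0.4481, 0.0927, 0.2087.
p̂_st = 0.2505·0.10 + 0.4481·0.10 + 0.0927·0.06 + 0.2087·0.04 ≈ 0.083769... → 0.0838.

0.0838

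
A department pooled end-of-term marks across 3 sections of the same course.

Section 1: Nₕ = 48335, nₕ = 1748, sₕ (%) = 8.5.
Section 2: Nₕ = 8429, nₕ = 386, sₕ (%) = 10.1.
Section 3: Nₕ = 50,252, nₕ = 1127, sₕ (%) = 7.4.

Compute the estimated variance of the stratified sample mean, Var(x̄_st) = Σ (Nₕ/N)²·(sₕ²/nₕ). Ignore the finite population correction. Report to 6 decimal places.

N = 107016; Wₕ = Nₕ/N.
section 1: (48335/107016)²·8.5²/1748 = 0.008431842
section 2: (8429/107016)²·10.1²/386 = 0.001639495
section 3: (50252/107016)²·7.4²/1127 = 0.010713930
Sum = 0.020785267 → 0.020785.

0.020785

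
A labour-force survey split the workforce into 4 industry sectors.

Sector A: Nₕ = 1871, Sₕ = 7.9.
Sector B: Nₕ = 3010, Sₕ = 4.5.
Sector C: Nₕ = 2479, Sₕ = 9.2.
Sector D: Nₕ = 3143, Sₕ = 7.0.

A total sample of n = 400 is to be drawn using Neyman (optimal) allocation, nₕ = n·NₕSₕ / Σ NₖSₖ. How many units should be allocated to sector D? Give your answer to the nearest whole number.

Σ NₕSₕ = 1871·7.9 + 3010·4.5 + 2479·9.2 + 3143·7.0 = 73133.7.
Share for D: 22001/73133.7 = 0.30083.
n_D = 400 × 0.30083 = 120.333... → 120.

120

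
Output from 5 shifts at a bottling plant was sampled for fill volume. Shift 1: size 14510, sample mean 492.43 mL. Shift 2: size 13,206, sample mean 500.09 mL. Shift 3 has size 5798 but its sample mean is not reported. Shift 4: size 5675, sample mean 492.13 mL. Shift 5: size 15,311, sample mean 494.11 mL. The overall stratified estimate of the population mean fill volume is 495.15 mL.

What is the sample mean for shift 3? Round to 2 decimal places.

496.41

Σ Nₕx̄ₕ = N·μ, so 5798·x̄_3 = 54500·495.15 − (14510·492.43 + 13206·500.09 + 5675·492.13 + 15311·494.11).
= 26985675 − 24107503.8 = 2878171.2.
x̄_3 = 2878171.2 / 5798 = 496.4076... → 496.41.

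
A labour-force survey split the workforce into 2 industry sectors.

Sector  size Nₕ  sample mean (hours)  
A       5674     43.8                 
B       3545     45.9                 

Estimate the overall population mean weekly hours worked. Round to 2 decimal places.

x̄_st = (Σ Nₕx̄ₕ) / (Σ Nₕ) = (5674·43.8 + 3545·45.9) / 9219
= 411236.7 / 9219 = 44.6075... → 44.61.

44.61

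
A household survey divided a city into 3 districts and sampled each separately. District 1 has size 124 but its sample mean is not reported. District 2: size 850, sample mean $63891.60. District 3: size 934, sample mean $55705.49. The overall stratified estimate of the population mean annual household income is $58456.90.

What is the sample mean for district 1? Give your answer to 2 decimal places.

N = 124 + 850 + 934 = 1908.
Overall total = μ·N = 58456.90·1908 = 111535765.2.
Subtract the known strata: 850·63891.60 + 934·55705.49 = 106336787.66.
Remaining total for district 1: 111535765.2 − 106336787.66 = 5198977.54.
Divide by its size: 5198977.54 / 124 = 41927.2382... → 41927.24.

41927.24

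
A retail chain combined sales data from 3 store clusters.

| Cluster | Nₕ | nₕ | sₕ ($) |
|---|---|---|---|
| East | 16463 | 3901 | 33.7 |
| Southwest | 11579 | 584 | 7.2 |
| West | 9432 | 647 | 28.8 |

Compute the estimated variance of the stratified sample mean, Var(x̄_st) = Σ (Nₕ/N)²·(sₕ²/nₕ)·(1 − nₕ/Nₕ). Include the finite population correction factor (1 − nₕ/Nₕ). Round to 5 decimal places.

0.12656

N = 37474; Wₕ = Nₕ/N.
cluster East: (16463/37474)²·33.7²/3901·(1 − 3901/16463) = 0.04287375
cluster Southwest: (11579/37474)²·7.2²/584·(1 − 584/11579) = 0.00804745
cluster West: (9432/37474)²·28.8²/647·(1 − 647/9432) = 0.07564255
Sum = 0.12656375 → 0.12656.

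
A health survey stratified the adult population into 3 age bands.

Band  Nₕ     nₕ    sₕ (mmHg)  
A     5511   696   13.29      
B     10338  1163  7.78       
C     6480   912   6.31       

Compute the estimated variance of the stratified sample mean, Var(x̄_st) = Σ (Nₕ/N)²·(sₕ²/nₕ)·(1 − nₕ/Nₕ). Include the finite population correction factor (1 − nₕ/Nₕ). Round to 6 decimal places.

N = 22329; Wₕ = Nₕ/N.
band A: (5511/22329)²·13.29²/696·(1 − 696/5511) = 0.013506066
band B: (10338/22329)²·7.78²/1163·(1 − 1163/10338) = 0.009901102
band C: (6480/22329)²·6.31²/912·(1 − 912/6480) = 0.003159363
Sum = 0.026566532 → 0.026567.

0.026567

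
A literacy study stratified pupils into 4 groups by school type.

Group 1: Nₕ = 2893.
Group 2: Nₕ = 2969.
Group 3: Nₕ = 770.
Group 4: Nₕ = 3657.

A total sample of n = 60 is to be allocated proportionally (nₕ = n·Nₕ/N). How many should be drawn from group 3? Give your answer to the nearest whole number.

4

N = 2893 + 2969 + 770 + 3657 = 10289.
n_3 = 60·770/10289 = 4.490... → 4.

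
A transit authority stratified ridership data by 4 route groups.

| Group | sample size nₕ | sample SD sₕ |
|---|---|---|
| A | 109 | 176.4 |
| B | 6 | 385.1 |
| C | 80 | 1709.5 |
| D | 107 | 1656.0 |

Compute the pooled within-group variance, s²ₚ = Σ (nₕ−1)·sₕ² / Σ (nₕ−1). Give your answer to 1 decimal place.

1763955.0

Degrees of freedom: 108 + 5 + 79 + 106 = 298.
Σ(nₕ−1)sₕ² = 108·31116.96 + 5·148302.01 + 79·2922390.25 + 106·2742336 = 525658587.48.
s²ₚ = 525658587.48 / 298 = 1763954.992... → 1763955.0.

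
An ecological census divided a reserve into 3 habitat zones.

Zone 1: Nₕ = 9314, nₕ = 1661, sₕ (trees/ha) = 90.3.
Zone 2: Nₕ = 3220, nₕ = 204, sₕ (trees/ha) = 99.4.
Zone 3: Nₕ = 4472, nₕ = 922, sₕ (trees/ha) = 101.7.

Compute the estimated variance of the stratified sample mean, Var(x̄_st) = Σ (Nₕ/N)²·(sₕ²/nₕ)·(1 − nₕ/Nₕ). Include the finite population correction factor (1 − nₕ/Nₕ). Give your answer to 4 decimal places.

N = 17006. Term for each stratum: Wₕ²sₕ²/nₕ·(1−nₕ/Nₕ).
Var(x̄_st) = 1.2099557 + 1.6263929 + 0.6157959 = 3.4521444 → 3.4521.

3.4521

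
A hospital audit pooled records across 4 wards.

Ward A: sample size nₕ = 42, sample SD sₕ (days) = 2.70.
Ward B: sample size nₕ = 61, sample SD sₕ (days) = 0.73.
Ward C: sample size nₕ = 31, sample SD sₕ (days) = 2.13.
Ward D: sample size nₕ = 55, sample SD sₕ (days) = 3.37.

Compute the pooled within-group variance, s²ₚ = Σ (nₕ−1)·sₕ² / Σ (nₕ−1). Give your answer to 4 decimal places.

A: (42−1)·2.70² = 41·7.29 = 298.89
B: (61−1)·0.73² = 60·0.5329 = 31.974
C: (31−1)·2.13² = 30·4.5369 = 136.107
D: (55−1)·3.37² = 54·11.3569 = 613.2726
Numerator = 1080.2436; denominator = Σ(nₕ−1) = 185.
s²ₚ = 1080.2436/185 = 5.839155... → 5.8392.

5.8392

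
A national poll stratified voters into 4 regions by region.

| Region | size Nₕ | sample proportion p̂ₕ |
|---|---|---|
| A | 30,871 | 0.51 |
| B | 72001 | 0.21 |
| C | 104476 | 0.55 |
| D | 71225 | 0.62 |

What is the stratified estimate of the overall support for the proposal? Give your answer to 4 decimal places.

N = 30871 + 72001 + 104476 + 71225 = 278573.
Overall proportion = Σ (Nₕ/N)·p̂ₕ.
Σ Nₕp̂ₕ = 15744.21 + 15120.21 + 57461.8 + 44159.5 = 132485.72.
132485.72 / 278573 = 0.475587... → 0.4756.

0.4756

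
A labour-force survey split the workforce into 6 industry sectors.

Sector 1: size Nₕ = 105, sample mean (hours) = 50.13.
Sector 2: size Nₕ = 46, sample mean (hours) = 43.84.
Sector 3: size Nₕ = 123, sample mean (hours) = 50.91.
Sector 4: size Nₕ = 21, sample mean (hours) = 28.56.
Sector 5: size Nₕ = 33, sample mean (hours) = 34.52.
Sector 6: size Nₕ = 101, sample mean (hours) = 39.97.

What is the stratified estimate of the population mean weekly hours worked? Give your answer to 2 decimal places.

45.03

N = 105 + 46 + 123 + 21 + 33 + 101 = 429.
Overall mean = Σ (Nₕ/N)·x̄ₕ — weight by population share, not a simple average.
Σ Nₕx̄ₕ = 105·50.13 + 46·43.84 + 123·50.91 + 21·28.56 + 33·34.52 + 101·39.97 = 5263.65 + 2016.64 + 6261.93 + 599.76 + 1139.16 + 4036.97 = 19318.11.
Divide by N: 19318.11 / 429 = 45.0306... → 45.03.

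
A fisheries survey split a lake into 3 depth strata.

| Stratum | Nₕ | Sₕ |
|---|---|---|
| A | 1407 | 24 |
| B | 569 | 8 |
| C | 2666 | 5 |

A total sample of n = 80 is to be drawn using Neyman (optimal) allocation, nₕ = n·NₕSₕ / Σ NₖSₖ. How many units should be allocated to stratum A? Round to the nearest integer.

Σ NₕSₕ = 1407·24 + 569·8 + 2666·5 = 51650.
Share for A: 33768/51650 = 0.65379.
n_A = 80 × 0.65379 = 52.303... → 52.

52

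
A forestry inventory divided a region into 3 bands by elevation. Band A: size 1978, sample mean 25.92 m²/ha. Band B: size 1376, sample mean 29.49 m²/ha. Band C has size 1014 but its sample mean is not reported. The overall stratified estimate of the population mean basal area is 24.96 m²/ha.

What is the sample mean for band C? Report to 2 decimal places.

N = 1978 + 1376 + 1014 = 4368.
Overall total = μ·N = 24.96·4368 = 109025.28.
Subtract the known strata: 1978·25.92 + 1376·29.49 = 91848.
Remaining total for band C: 109025.28 − 91848 = 17177.28.
Divide by its size: 17177.28 / 1014 = 16.9401... → 16.94.

16.94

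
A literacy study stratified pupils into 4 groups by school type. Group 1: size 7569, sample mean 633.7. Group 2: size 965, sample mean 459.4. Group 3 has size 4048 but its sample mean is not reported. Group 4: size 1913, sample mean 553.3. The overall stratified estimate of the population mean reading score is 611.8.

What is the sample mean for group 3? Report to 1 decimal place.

N = 7569 + 965 + 4048 + 1913 = 14495.
Overall total = μ·N = 611.8·14495 = 8868041.
Subtract the known strata: 7569·633.7 + 965·459.4 + 1913·553.3 = 6298259.2.
Remaining total for group 3: 8868041 − 6298259.2 = 2569781.8.
Divide by its size: 2569781.8 / 4048 = 634.828... → 634.8.

634.8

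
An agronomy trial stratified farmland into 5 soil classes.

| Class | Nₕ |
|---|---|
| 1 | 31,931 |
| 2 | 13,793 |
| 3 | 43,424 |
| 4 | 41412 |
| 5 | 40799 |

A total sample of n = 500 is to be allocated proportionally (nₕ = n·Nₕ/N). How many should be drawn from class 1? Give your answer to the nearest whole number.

N = 31931 + 13793 + 43424 + 41412 + 40799 = 171359.
n_1 = 500·31931/171359 = 93.170... → 93.

93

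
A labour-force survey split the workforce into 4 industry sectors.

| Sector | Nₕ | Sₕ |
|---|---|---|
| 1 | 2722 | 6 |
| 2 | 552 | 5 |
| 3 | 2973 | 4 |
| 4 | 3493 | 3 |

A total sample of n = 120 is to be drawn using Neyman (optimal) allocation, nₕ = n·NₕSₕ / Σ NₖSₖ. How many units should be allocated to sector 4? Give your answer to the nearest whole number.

Σ NₕSₕ = 2722·6 + 552·5 + 2973·4 + 3493·3 = 41463.
Share for 4: 10479/41463 = 0.25273.
n_4 = 120 × 0.25273 = 30.328... → 30.

30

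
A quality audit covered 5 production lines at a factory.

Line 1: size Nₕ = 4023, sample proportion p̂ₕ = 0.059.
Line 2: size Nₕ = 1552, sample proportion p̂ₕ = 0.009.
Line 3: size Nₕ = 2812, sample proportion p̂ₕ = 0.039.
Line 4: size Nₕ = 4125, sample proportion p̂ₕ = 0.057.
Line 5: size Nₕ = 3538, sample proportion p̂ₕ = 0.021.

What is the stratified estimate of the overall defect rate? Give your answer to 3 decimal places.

N = 4023 + 1552 + 2812 + 4125 + 3538 = 16050.
Overall proportion = Σ (Nₕ/N)·p̂ₕ.
Σ Nₕp̂ₕ = 237.357 + 13.968 + 109.668 + 235.125 + 74.298 = 670.416.
670.416 / 16050 = 0.04177... → 0.042.

0.042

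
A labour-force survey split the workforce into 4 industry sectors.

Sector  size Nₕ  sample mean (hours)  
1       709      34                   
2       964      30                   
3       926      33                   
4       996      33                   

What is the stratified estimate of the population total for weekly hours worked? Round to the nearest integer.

Population total = Σ Nₕ·x̄ₕ (each stratum's size times its mean).
709·34 + 964·30 + 926·33 + 996·33 = 24106 + 28920 + 30558 + 32868 = 116452.

116452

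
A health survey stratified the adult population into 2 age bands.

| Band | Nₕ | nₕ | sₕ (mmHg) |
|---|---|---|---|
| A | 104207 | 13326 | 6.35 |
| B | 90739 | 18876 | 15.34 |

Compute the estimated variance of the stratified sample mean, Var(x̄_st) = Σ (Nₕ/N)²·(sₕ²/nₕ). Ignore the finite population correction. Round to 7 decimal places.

0.0035654

N = 194946; Wₕ = Nₕ/N.
band A: (104207/194946)²·6.35²/13326 = 0.0008645951
band B: (90739/194946)²·15.34²/18876 = 0.0027008475
Sum = 0.0035654427 → 0.0035654.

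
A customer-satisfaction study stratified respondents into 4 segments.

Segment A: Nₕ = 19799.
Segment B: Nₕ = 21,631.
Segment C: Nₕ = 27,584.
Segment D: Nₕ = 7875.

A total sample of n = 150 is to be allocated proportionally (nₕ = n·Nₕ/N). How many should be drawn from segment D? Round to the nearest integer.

15

N = 19799 + 21631 + 27584 + 7875 = 76889.
n_D = 150·7875/76889 = 15.363... → 15.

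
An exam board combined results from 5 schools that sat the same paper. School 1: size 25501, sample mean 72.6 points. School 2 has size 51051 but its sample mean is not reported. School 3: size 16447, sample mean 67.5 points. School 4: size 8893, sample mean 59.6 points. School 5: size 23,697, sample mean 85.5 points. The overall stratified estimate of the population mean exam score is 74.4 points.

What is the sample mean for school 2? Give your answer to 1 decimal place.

74.9

Σ Nₕx̄ₕ = N·μ, so 51051·x̄_2 = 125589·74.4 − (25501·72.6 + 16447·67.5 + 8893·59.6 + 23697·85.5).
= 9343821.6 − 5517661.4 = 3826160.2.
x̄_2 = 3826160.2 / 51051 = 74.948... → 74.9.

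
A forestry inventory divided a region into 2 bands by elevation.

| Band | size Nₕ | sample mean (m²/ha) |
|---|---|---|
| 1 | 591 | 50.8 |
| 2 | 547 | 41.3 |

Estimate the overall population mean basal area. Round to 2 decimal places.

46.23

N = 1138; weights Wₕ = Nₕ/N = (0.5193, 0.4807).
x̄_st = Σ Wₕ·x̄ₕ = 0.5193·50.8 + 0.4807·41.3 ≈ 46.2337...
→ 46.23.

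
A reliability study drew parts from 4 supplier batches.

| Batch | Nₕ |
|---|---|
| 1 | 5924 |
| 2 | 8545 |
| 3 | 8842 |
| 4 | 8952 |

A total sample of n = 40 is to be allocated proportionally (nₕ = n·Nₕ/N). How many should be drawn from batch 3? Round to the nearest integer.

11

Share of batch 3 = 8842/32263 = 0.27406.
Allocate 40 × 0.27406 = 10.962... → 11.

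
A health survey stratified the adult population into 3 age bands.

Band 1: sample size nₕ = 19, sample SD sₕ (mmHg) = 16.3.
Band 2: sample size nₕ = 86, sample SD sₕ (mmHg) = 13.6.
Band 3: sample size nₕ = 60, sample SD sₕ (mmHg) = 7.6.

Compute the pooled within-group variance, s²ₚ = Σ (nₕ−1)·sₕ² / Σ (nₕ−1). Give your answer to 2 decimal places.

147.60

Degrees of freedom: 18 + 85 + 59 = 162.
Σ(nₕ−1)sₕ² = 18·265.69 + 85·184.96 + 59·57.76 = 23911.86.
s²ₚ = 23911.86 / 162 = 147.6041... → 147.60.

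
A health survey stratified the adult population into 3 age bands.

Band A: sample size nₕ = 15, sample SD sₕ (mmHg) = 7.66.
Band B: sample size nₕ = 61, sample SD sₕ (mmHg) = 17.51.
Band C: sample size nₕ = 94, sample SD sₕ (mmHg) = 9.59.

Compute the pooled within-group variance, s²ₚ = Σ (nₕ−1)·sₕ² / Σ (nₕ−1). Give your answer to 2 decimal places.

A: (15−1)·7.66² = 14·58.6756 = 821.4584
B: (61−1)·17.51² = 60·306.6001 = 18396.006
C: (94−1)·9.59² = 93·91.9681 = 8553.0333
Numerator = 27770.4977; denominator = Σ(nₕ−1) = 167.
s²ₚ = 27770.4977/167 = 166.2904... → 166.29.

166.29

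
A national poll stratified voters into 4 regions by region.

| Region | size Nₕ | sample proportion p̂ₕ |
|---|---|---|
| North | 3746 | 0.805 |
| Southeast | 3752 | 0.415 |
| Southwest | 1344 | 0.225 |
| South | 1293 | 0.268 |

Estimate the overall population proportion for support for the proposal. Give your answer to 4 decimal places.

Wₕ = Nₕ/N with N = 10135: 0.3696, 0.3702, 0.1326, 0.1276.
p̂_st = 0.3696·0.805 + 0.3702·0.415 + 0.1326·0.225 + 0.1276·0.268 ≈ 0.515198... → 0.5152.

0.5152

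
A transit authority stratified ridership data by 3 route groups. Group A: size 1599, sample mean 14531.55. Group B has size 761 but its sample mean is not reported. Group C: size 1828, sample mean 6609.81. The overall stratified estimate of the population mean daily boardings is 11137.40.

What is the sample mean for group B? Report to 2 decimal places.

14881.41

Σ Nₕx̄ₕ = N·μ, so 761·x̄_B = 4188·11137.40 − (1599·14531.55 + 1828·6609.81).
= 46643431.2 − 35318681.13 = 11324750.07.
x̄_B = 11324750.07 / 761 = 14881.4061... → 14881.41.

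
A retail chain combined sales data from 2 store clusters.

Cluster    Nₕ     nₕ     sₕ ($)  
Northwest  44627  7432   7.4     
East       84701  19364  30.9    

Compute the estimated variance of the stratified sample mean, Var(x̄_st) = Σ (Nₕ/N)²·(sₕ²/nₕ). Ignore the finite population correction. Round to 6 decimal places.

0.022028

N = 129328; Wₕ = Nₕ/N.
cluster Northwest: (44627/129328)²·7.4²/7432 = 0.000877340
cluster East: (84701/129328)²·30.9²/19364 = 0.021150169
Sum = 0.022027509 → 0.022028.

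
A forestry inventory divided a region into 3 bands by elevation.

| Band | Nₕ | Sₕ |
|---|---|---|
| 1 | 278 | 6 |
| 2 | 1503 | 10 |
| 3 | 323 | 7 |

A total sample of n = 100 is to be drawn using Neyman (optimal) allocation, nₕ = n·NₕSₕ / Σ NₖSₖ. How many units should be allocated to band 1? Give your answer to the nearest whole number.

Σ NₕSₕ = 278·6 + 1503·10 + 323·7 = 18959.
Share for 1: 1668/18959 = 0.08798.
n_1 = 100 × 0.08798 = 8.798... → 9.

9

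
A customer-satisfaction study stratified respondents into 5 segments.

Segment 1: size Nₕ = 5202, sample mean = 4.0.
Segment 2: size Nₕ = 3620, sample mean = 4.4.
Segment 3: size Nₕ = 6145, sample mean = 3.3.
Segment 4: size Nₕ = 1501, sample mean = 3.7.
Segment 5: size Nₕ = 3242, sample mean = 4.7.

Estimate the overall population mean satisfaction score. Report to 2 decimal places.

3.95

x̄_st = (Σ Nₕx̄ₕ) / (Σ Nₕ) = (5202·4.0 + 3620·4.4 + 6145·3.3 + 1501·3.7 + 3242·4.7) / 19710
= 77805.6 / 19710 = 3.9475... → 3.95.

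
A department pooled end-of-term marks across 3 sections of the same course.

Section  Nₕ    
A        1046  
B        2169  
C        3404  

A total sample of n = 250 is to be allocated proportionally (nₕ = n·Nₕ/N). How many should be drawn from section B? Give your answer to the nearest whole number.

N = 1046 + 2169 + 3404 = 6619.
n_B = 250·2169/6619 = 81.923... → 82.

82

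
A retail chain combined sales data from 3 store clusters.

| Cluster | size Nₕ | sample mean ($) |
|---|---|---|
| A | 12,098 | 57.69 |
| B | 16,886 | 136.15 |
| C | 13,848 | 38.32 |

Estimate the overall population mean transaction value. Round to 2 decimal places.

82.36

N = 12098 + 16886 + 13848 = 42832.
Overall mean = Σ (Nₕ/N)·x̄ₕ — weight by population share, not a simple average.
Σ Nₕx̄ₕ = 12098·57.69 + 16886·136.15 + 13848·38.32 = 697933.62 + 2299028.9 + 530655.36 = 3527617.88.
Divide by N: 3527617.88 / 42832 = 82.3594... → 82.36.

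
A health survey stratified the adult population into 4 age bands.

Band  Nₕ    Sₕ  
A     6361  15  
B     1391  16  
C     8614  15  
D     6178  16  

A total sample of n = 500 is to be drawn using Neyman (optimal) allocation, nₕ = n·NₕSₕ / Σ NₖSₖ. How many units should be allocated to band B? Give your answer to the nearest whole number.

Σ NₕSₕ = 6361·15 + 1391·16 + 8614·15 + 6178·16 = 345729.
Share for B: 22256/345729 = 0.06437.
n_B = 500 × 0.06437 = 32.187... → 32.

32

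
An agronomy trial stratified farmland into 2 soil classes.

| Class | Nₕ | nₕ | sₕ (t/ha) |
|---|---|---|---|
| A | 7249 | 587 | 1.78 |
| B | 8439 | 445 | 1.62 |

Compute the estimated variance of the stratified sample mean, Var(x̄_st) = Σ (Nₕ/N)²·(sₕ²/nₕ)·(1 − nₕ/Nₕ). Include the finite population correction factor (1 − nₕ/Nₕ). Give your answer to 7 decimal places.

0.0026757

N = 15688; Wₕ = Nₕ/N.
class A: (7249/15688)²·1.78²/587·(1 − 587/7249) = 0.0010591305
class B: (8439/15688)²·1.62²/445·(1 − 445/8439) = 0.0016165531
Sum = 0.0026756836 → 0.0026757.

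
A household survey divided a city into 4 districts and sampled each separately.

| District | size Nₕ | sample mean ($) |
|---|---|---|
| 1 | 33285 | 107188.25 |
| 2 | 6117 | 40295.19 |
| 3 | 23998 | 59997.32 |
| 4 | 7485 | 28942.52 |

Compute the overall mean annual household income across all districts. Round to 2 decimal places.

77177.08

N = 33285 + 6117 + 23998 + 7485 = 70885.
The stratified mean weights each stratum mean by its population share Nₕ/N.
Σ Nₕx̄ₕ = 33285·107188.25 + 6117·40295.19 + 23998·59997.32 + 7485·28942.52 = 3567760901.25 + 246485677.23 + 1439815685.36 + 216634762.2 = 5470697026.04.
Divide by N: 5470697026.04 / 70885 = 77177.0759... → 77177.08.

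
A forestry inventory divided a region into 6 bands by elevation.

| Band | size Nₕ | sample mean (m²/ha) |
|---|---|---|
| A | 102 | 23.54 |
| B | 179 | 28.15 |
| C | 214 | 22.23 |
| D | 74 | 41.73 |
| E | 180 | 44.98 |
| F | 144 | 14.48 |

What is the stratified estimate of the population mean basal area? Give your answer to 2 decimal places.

28.52

x̄_st = (Σ Nₕx̄ₕ) / (Σ Nₕ) = (102·23.54 + 179·28.15 + 214·22.23 + 74·41.73 + 180·44.98 + 144·14.48) / 893
= 25466.69 / 893 = 28.5181... → 28.52.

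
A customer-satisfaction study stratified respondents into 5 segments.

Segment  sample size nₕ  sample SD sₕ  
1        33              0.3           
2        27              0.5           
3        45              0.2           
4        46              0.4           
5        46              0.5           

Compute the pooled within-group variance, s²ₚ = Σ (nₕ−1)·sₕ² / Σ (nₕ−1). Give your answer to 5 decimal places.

0.15411

1: (33−1)·0.3² = 32·0.09 = 2.88
2: (27−1)·0.5² = 26·0.25 = 6.5
3: (45−1)·0.2² = 44·0.04 = 1.76
4: (46−1)·0.4² = 45·0.16 = 7.2
5: (46−1)·0.5² = 45·0.25 = 11.25
Numerator = 29.59; denominator = Σ(nₕ−1) = 192.
s²ₚ = 29.59/192 = 0.1541146... → 0.15411.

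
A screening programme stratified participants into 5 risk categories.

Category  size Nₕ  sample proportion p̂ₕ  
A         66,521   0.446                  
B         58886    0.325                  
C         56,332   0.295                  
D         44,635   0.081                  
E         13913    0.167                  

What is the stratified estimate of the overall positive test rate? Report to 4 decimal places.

Wₕ = Nₕ/N with N = 240287: 0.2768, 0.2451, 0.2344, 0.1858, 0.0579.
p̂_st = 0.2768·0.446 + 0.2451·0.325 + 0.2344·0.295 + 0.1858·0.081 + 0.0579·0.167 ≈ 0.296991... → 0.2970.

0.2970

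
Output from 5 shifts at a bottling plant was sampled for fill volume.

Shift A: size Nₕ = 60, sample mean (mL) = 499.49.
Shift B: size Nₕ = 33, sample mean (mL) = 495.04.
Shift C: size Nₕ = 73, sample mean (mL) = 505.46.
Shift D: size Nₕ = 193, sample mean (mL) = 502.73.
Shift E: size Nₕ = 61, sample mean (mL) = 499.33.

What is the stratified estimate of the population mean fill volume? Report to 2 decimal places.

N = 420; weights Wₕ = Nₕ/N = (0.1429, 0.0786, 0.1738, 0.4595, 0.1452).
x̄_st = Σ Wₕ·x̄ₕ = 0.1429·499.49 + 0.0786·495.04 + 0.1738·505.46 + 0.4595·502.73 + 0.1452·499.33 ≈ 501.6436...
→ 501.64.

501.64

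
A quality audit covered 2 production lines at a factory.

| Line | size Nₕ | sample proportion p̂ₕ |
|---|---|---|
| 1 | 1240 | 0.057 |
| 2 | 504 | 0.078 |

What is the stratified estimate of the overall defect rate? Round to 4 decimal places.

N = 1240 + 504 = 1744.
Overall proportion = Σ (Nₕ/N)·p̂ₕ.
Σ Nₕp̂ₕ = 70.68 + 39.312 = 109.992.
109.992 / 1744 = 0.063069... → 0.0631.

0.0631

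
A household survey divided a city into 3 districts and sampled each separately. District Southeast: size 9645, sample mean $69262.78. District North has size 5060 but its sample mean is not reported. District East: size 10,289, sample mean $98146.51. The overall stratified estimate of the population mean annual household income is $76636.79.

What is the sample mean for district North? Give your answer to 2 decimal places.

Σ Nₕx̄ₕ = N·μ, so 5060·x̄_North = 24994·76636.79 − (9645·69262.78 + 10289·98146.51).
= 1915459929.26 − 1677868954.49 = 237590974.77.
x̄_North = 237590974.77 / 5060 = 46954.7381... → 46954.74.

46954.74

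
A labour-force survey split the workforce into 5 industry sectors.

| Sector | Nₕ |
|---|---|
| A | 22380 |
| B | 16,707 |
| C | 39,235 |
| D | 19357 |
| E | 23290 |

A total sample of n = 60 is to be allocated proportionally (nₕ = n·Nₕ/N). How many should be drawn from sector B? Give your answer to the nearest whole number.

Share of sector B = 16707/120969 = 0.13811.
Allocate 60 × 0.13811 = 8.287... → 8.

8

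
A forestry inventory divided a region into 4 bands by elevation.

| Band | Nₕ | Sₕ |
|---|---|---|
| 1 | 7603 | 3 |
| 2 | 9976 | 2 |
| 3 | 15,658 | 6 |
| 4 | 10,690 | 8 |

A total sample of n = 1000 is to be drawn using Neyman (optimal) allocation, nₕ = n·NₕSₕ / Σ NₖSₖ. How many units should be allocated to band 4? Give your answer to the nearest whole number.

Σ NₕSₕ = 7603·3 + 9976·2 + 15658·6 + 10690·8 = 222229.
Share for 4: 85520/222229 = 0.38483.
n_4 = 1000 × 0.38483 = 384.828... → 385.

385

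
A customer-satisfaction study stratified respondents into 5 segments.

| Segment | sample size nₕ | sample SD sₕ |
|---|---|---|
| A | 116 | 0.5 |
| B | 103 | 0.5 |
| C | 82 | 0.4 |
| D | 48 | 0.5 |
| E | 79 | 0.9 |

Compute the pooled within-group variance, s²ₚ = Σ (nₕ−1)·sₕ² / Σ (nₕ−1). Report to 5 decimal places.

0.33603

A: (116−1)·0.5² = 115·0.25 = 28.75
B: (103−1)·0.5² = 102·0.25 = 25.5
C: (82−1)·0.4² = 81·0.16 = 12.96
D: (48−1)·0.5² = 47·0.25 = 11.75
E: (79−1)·0.9² = 78·0.81 = 63.18
Numerator = 142.14; denominator = Σ(nₕ−1) = 423.
s²ₚ = 142.14/423 = 0.3360284... → 0.33603.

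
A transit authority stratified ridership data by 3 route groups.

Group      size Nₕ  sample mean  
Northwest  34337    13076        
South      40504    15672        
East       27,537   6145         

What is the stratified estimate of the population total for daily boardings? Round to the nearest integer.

Estimate total by summing Nₕ·x̄ₕ over strata.
34337·13076 + 40504·15672 + 27537·6145 = 448990612 + 634778688 + 169214865 = 1252984165.

1252984165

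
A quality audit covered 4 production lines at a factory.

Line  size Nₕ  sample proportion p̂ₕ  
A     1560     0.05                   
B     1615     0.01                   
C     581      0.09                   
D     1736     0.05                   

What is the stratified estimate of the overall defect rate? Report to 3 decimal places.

0.042

Wₕ = Nₕ/N with N = 5492: 0.2840, 0.2941, 0.1058, 0.3161.
p̂_st = 0.2840·0.05 + 0.2941·0.01 + 0.1058·0.09 + 0.3161·0.05 ≈ 0.04247... → 0.042.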